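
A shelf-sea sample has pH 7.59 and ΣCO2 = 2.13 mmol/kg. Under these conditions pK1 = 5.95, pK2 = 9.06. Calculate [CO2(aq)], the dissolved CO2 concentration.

α₀ = 1 / (1 + K1/[H⁺] + K1K2/[H⁺]²) = 1 / (1 + 10^+1.64 + 10^+0.17)
   = 1 / (1 + 43.652 + 1.4791) = 1/46.131 = 0.02168
[CO2*] = α₀ × DIC = 0.02168 × 2.13 = 0.0462 mmol/kg

[CO2*] = 0.0462 mmol/kg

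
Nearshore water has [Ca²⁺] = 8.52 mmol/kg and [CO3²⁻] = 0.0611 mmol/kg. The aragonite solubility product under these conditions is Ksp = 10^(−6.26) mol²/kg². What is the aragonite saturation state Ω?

Ω = 0.947

Ksp = 10^(−6.26) = 5.495×10^-7
Ω = [Ca²⁺][CO3²⁻]/Ksp = (8.52×10^-3)(0.0611×10^-3) / 5.495×10^-7 = 0.947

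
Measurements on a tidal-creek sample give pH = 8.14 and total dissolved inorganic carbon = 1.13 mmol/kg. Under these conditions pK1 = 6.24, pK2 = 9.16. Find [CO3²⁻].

[CO3²⁻] = 0.0974 mmol/kg

α₂ = 1 / (1 + [H⁺]/K2 + [H⁺]²/(K1K2)) = 1 / (1 + 10^+1.02 + 10^-0.88)
   = 1 / (1 + 10.471 + 0.13183) = 1/11.603 = 0.08618
[CO3²⁻] = α₂ × DIC = 0.08618 × 1.13 = 0.0974 mmol/kg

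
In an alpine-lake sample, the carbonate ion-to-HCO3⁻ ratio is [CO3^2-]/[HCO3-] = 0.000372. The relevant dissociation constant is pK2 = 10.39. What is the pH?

pH = 6.96

From K2 = [H⁺][CO3^2-]/[HCO3-]:  pH = pK2 + log₁₀([CO3^2-]/[HCO3-])
log₁₀(0.000372) = -3.429
pH = 10.39 + (-3.429) = 6.96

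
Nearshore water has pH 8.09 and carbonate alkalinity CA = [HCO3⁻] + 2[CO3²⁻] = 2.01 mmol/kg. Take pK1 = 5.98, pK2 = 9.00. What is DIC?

DIC = 1.82 mmol/kg

CA = [HCO3⁻] + 2[CO3²⁻] = (α₁ + 2α₂)·DIC
At pH 8.09: [H⁺]/K1 = 10^-2.11 = 0.0077625, K2/[H⁺] = 10^-0.91 = 0.12303
α₁ = 1/(1 + 0.0077625 + 0.12303) = 1/1.1308 = 0.8843; α₂ = α₁·K2/[H⁺] = 0.1088
α₁ + 2α₂ = 1.1019
DIC = CA / (α₁ + 2α₂) = 2.01 / 1.1019 = 1.82 mmol/kg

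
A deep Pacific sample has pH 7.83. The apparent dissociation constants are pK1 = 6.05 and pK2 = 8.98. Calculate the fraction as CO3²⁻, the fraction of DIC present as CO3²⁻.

α₂ = 1 / (1 + [H⁺]/K2 + [H⁺]²/(K1K2)) = 1 / (1 + 10^+1.15 + 10^-0.63)
   = 1 / (1 + 14.125 + 0.23442) = 1/15.360 = 0.06511

α₂ = 0.0651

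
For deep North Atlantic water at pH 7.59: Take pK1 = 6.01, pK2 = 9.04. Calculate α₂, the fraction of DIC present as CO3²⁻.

α₂ = 0.0334

α₂ = 1 / (1 + [H⁺]/K2 + [H⁺]²/(K1K2)) = 1 / (1 + 10^+1.45 + 10^-0.13)
   = 1 / (1 + 28.184 + 0.74131) = 1/29.925 = 0.03342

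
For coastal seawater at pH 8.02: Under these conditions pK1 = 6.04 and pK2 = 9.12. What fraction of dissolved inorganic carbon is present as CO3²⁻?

α₂ = 1 / (1 + [H⁺]/K2 + [H⁺]²/(K1K2)) = 1 / (1 + 10^+1.10 + 10^-0.88)
   = 1 / (1 + 12.589 + 0.13183) = 1/13.721 = 0.07288

α₂ = 0.0729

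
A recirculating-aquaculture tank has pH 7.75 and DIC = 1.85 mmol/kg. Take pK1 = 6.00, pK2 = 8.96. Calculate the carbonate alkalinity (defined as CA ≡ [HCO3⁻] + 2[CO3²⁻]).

CA = [HCO3⁻] + 2[CO3²⁻] = (α₁ + 2α₂)·DIC
At pH 7.75: [H⁺]/K1 = 10^-1.75 = 0.017783, K2/[H⁺] = 10^-1.21 = 0.061660
α₁ = 1/(1 + 0.017783 + 0.061660) = 1/1.0794 = 0.9264; α₂ = α₁·K2/[H⁺] = 0.05712
α₁ + 2α₂ = 1.0406
CA = 1.0406 × 1.85 = 1.93 mmol/kg

CA = 1.93 mmol/kg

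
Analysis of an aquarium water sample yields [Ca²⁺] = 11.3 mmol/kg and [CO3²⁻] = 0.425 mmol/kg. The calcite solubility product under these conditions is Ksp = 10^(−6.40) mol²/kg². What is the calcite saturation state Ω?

Ω = 12.1

Ksp = 10^(−6.40) = 3.981×10^-7
Ω = [Ca²⁺][CO3²⁻]/Ksp = (11.3×10^-3)(0.425×10^-3) / 3.981×10^-7 = 12.1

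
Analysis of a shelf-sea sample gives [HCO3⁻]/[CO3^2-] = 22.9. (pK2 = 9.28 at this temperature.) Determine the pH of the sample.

From K2 = [H⁺][CO3^2-]/[HCO3⁻]:  pH = pK2 − log₁₀([HCO3⁻]/[CO3^2-])
log₁₀(22.9) = +1.360
pH = 9.28 − (+1.360) = 7.92

pH = 7.92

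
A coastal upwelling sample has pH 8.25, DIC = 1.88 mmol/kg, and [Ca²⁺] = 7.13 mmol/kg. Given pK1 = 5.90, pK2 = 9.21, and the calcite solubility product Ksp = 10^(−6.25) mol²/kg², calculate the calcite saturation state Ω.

Ω = 2.35

α₂ = 1 / (1 + [H⁺]/K2 + [H⁺]²/(K1K2)) = 1 / (1 + 10^+0.96 + 10^-1.39)
   = 1 / (1 + 9.1201 + 0.040738) = 1/10.161 = 0.09842
[CO3²⁻] = α₂ × DIC = 0.09842 × 1.88 = 0.1850 mmol/kg
Ksp = 10^(−6.25) = 5.623×10^-7
Ω = [Ca²⁺][CO3²⁻]/Ksp = (7.13×10^-3)(1.850×10^-4) / 5.623×10^-7 = 2.35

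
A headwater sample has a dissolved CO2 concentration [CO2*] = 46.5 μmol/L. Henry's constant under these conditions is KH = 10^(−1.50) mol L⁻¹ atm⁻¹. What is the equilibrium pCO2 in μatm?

pCO2 = 1470 μatm

KH = 10^(−1.50) = 3.162×10^-2 mol L⁻¹ atm⁻¹
pCO2 = [CO2*]/KH = 46.5×10^-6 / 3.162×10^-2 = 1.47×10^-3 atm = 1470 μatm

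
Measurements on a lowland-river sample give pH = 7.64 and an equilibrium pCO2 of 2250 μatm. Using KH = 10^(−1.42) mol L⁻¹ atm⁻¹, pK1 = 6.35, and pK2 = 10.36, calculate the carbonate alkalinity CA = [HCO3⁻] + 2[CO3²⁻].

CA = 1.67 mmol/L

[CO2*] = KH · pCO2 = 10^(−1.42) × 2250×10^-6 = 8.554×10^-5 mol/L
α₀ = 1/(1 + K1/[H⁺] + K1K2/[H⁺]²) = 1/(1 + 10^+1.29 + 10^-1.43) = 0.04870
DIC = [CO2*]/α₀ = 8.554×10^-5 / 0.04870 = 1.757 mmol/L
CA = (α₁ + 2α₂)·DIC = (0.9495 + 2×0.001809) × 1.757 = 1.67 mmol/L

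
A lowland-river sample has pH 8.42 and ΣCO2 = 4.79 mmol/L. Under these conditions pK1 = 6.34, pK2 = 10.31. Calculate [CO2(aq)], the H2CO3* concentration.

α₀ = 1 / (1 + K1/[H⁺] + K1K2/[H⁺]²) = 1 / (1 + 10^+2.08 + 10^+0.19)
   = 1 / (1 + 120.23 + 1.5488) = 1/122.78 = 0.008145
[CO2*] = α₀ × DIC = 0.008145 × 4.79 = 0.0390 mmol/L

[CO2*] = 0.0390 mmol/L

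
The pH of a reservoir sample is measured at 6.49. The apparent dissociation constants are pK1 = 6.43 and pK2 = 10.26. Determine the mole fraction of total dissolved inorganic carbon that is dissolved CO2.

α₀ = 0.465

α₀ = 1 / (1 + K1/[H⁺] + K1K2/[H⁺]²) = 1 / (1 + 10^+0.06 + 10^-3.71)
   = 1 / (1 + 1.1482 + 0.00019498) = 1/2.1483 = 0.4655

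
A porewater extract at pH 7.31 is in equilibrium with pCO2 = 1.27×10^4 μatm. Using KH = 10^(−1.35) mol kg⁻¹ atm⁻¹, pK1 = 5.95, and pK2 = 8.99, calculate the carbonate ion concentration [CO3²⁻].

[CO2*] = KH · pCO2 = 10^(−1.35) × 1.27×10^4×10^-6 = 5.673×10^-4 mol/kg
α₀ = 1/(1 + K1/[H⁺] + K1K2/[H⁺]²) = 1/(1 + 10^+1.36 + 10^-0.32) = 0.04100
DIC = [CO2*]/α₀ = 5.673×10^-4 / 0.04100 = 13.83 mmol/kg
[CO3²⁻] = α₂·DIC; α₂ = 0.01963, so [CO3²⁻] = 0.01963 × 13.83 = 0.272 mmol/kg

[CO3²⁻] = 0.272 mmol/kg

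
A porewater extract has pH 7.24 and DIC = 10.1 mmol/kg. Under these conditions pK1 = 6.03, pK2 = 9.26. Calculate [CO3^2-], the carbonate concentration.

α₂ = 1 / (1 + [H⁺]/K2 + [H⁺]²/(K1K2)) = 1 / (1 + 10^+2.02 + 10^+0.81)
   = 1 / (1 + 104.71 + 6.4565) = 1/112.17 = 0.008915
[CO3²⁻] = α₂ × DIC = 0.008915 × 10.1 = 0.0900 mmol/kg

[CO3²⁻] = 0.0900 mmol/kg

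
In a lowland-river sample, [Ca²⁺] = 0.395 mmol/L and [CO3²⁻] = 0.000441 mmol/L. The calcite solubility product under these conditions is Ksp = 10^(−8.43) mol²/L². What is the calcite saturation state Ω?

Ω = 0.0469

Ksp = 10^(−8.43) = 3.715×10^-9
Ω = [Ca²⁺][CO3²⁻]/Ksp = (0.395×10^-3)(0.000441×10^-3) / 3.715×10^-9 = 0.0469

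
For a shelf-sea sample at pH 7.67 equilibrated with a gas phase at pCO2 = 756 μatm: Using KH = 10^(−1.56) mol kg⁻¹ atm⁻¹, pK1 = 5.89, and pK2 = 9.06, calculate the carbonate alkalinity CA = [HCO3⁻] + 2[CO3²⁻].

[CO2*] = KH · pCO2 = 10^(−1.56) × 756×10^-6 = 2.082×10^-5 mol/kg
α₀ = 1/(1 + K1/[H⁺] + K1K2/[H⁺]²) = 1/(1 + 10^+1.78 + 10^+0.39) = 0.01570
DIC = [CO2*]/α₀ = 2.082×10^-5 / 0.01570 = 1.327 mmol/kg
CA = (α₁ + 2α₂)·DIC = (0.9458 + 2×0.03853) × 1.327 = 1.36 mmol/kg

CA = 1.36 mmol/kg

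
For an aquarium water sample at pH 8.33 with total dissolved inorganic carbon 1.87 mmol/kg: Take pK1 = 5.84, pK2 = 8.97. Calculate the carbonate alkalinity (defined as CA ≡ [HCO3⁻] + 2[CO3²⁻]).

CA = [HCO3⁻] + 2[CO3²⁻] = (α₁ + 2α₂)·DIC
At pH 8.33: [H⁺]/K1 = 10^-2.49 = 0.0032359, K2/[H⁺] = 10^-0.64 = 0.22909
α₁ = 1/(1 + 0.0032359 + 0.22909) = 1/1.2323 = 0.8115; α₂ = α₁·K2/[H⁺] = 0.1859
α₁ + 2α₂ = 1.1833
CA = 1.1833 × 1.87 = 2.21 mmol/kg

CA = 2.21 mmol/kg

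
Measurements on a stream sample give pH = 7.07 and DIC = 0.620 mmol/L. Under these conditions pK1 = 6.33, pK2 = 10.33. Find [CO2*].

[CO2*] = 0.0954 mmol/L

α₀ = 1 / (1 + K1/[H⁺] + K1K2/[H⁺]²) = 1 / (1 + 10^+0.74 + 10^-2.52)
   = 1 / (1 + 5.4954 + 0.0030200) = 1/6.4984 = 0.1539
[CO2*] = α₀ × DIC = 0.1539 × 0.620 = 0.0954 mmol/L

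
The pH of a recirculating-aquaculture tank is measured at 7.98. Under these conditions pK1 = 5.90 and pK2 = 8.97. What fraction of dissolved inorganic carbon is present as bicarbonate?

α₁ = 0.900

α₁ = 1 / (1 + [H⁺]/K1 + K2/[H⁺]) = 1 / (1 + 10^-2.08 + 10^-0.99)
   = 1 / (1 + 0.0083176 + 0.10233) = 1/1.1106 = 0.9004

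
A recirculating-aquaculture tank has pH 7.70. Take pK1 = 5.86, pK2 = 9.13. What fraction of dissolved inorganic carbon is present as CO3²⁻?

α₂ = 1 / (1 + [H⁺]/K2 + [H⁺]²/(K1K2)) = 1 / (1 + 10^+1.43 + 10^-0.41)
   = 1 / (1 + 26.915 + 0.38905) = 1/28.304 = 0.03533

α₂ = 0.0353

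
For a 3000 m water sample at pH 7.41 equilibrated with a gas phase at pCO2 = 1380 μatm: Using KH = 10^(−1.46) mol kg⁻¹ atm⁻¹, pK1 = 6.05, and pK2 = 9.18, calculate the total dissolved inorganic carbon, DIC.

[CO2*] = KH · pCO2 = 10^(−1.46) × 1380×10^-6 = 4.785×10^-5 mol/kg
α₀ = 1/(1 + K1/[H⁺] + K1K2/[H⁺]²) = 1/(1 + 10^+1.36 + 10^-0.41) = 0.04116
DIC = [CO2*]/α₀ = 4.785×10^-5 / 0.04116 = 1.16 mmol/kg

DIC = 1.16 mmol/kg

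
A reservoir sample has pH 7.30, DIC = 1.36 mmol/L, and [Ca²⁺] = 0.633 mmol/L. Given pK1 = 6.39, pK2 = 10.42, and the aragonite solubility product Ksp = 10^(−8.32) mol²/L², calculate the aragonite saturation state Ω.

Ω = 0.121

α₂ = 1 / (1 + [H⁺]/K2 + [H⁺]²/(K1K2)) = 1 / (1 + 10^+3.12 + 10^+2.21)
   = 1 / (1 + 1318.3 + 162.18) = 1/1481.4 = 0.0006750
[CO3²⁻] = α₂ × DIC = 0.0006750 × 1.36 = 0.0009180 mmol/L = 0.9180 μmol/L
Ksp = 10^(−8.32) = 4.786×10^-9
Ω = [Ca²⁺][CO3²⁻]/Ksp = (0.633×10^-3)(9.180×10^-7) / 4.786×10^-9 = 0.121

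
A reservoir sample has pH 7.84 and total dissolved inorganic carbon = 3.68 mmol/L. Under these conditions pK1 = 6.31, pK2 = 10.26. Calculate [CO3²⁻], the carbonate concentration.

[CO3²⁻] = 13.5 μmol/L

α₂ = 1 / (1 + [H⁺]/K2 + [H⁺]²/(K1K2)) = 1 / (1 + 10^+2.42 + 10^+0.89)
   = 1 / (1 + 263.03 + 7.7625) = 1/271.79 = 0.003679
[CO3²⁻] = α₂ × DIC = 0.003679 × 3.68 = 0.0135 mmol/L = 13.5 μmol/L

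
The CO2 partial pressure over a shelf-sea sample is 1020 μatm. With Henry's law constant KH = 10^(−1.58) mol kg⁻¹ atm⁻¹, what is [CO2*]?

[CO2*] = 26.8 μmol/kg

KH = 10^(−1.58) = 2.630×10^-2 mol kg⁻¹ atm⁻¹
[CO2*] = KH · pCO2 = 2.630×10^-2 × 1020×10^-6 atm = 2.68×10^-5 mol/kg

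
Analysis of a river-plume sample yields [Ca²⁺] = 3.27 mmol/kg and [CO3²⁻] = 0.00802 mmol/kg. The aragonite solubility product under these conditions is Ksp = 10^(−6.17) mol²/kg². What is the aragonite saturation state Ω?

Ω = 0.0388

Ksp = 10^(−6.17) = 6.761×10^-7
Ω = [Ca²⁺][CO3²⁻]/Ksp = (3.27×10^-3)(0.00802×10^-3) / 6.761×10^-7 = 0.0388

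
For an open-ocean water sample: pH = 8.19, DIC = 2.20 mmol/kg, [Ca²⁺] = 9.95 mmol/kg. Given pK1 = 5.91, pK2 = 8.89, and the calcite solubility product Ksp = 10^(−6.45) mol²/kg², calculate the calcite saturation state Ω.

α₂ = 1 / (1 + [H⁺]/K2 + [H⁺]²/(K1K2)) = 1 / (1 + 10^+0.70 + 10^-1.58)
   = 1 / (1 + 5.0119 + 0.026303) = 1/6.0382 = 0.1656
[CO3²⁻] = α₂ × DIC = 0.1656 × 2.20 = 0.3643 mmol/kg
Ksp = 10^(−6.45) = 3.548×10^-7
Ω = [Ca²⁺][CO3²⁻]/Ksp = (9.95×10^-3)(3.643×10^-4) / 3.548×10^-7 = 10.2

Ω = 10.2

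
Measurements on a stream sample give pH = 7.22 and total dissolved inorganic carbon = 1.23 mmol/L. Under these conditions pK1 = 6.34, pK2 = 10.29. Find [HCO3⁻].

[HCO3⁻] = 1.09 mmol/L

α₁ = 1 / (1 + [H⁺]/K1 + K2/[H⁺]) = 1 / (1 + 10^-0.88 + 10^-3.07)
   = 1 / (1 + 0.13183 + 0.00085114) = 1/1.1327 = 0.8829
[HCO3⁻] = α₁ × DIC = 0.8829 × 1.23 = 1.09 mmol/L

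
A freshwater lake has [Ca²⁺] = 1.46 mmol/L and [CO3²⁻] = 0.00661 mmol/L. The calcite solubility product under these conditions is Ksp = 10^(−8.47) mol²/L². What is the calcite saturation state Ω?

Ksp = 10^(−8.47) = 3.388×10^-9
Ω = [Ca²⁺][CO3²⁻]/Ksp = (1.46×10^-3)(0.00661×10^-3) / 3.388×10^-9 = 2.85

Ω = 2.85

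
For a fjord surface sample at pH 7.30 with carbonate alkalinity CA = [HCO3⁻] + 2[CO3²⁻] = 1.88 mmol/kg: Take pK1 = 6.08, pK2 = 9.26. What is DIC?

CA = [HCO3⁻] + 2[CO3²⁻] = (α₁ + 2α₂)·DIC
At pH 7.30: [H⁺]/K1 = 10^-1.22 = 0.060256, K2/[H⁺] = 10^-1.96 = 0.010965
α₁ = 1/(1 + 0.060256 + 0.010965) = 1/1.0712 = 0.9335; α₂ = α₁·K2/[H⁺] = 0.01024
α₁ + 2α₂ = 0.9540
DIC = CA / (α₁ + 2α₂) = 1.88 / 0.9540 = 1.97 mmol/kg

DIC = 1.97 mmol/kg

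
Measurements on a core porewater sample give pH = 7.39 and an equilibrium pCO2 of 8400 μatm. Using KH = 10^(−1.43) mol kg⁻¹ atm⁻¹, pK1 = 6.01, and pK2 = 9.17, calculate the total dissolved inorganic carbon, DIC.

DIC = 7.92 mmol/kg

[CO2*] = KH · pCO2 = 10^(−1.43) × 8400×10^-6 = 3.121×10^-4 mol/kg
α₀ = 1/(1 + K1/[H⁺] + K1K2/[H⁺]²) = 1/(1 + 10^+1.38 + 10^-0.40) = 0.03939
DIC = [CO2*]/α₀ = 3.121×10^-4 / 0.03939 = 7.92 mmol/kg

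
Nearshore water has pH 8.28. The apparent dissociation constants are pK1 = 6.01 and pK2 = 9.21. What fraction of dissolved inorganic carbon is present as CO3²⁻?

α₂ = 1 / (1 + [H⁺]/K2 + [H⁺]²/(K1K2)) = 1 / (1 + 10^+0.93 + 10^-1.34)
   = 1 / (1 + 8.5114 + 0.045709) = 1/9.5571 = 0.1046

α₂ = 0.105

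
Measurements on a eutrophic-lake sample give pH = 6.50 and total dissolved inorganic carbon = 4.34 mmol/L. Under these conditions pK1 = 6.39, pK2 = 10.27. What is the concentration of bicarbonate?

[HCO3⁻] = 2.44 mmol/L

α₁ = 1 / (1 + [H⁺]/K1 + K2/[H⁺]) = 1 / (1 + 10^-0.11 + 10^-3.77)
   = 1 / (1 + 0.77625 + 0.00016982) = 1/1.7764 = 0.5629
[HCO3⁻] = α₁ × DIC = 0.5629 × 4.34 = 2.44 mmol/L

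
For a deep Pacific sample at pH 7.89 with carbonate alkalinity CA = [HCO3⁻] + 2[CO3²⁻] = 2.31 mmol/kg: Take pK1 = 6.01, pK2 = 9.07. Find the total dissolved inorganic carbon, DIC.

CA = [HCO3⁻] + 2[CO3²⁻] = (α₁ + 2α₂)·DIC
At pH 7.89: [H⁺]/K1 = 10^-1.88 = 0.013183, K2/[H⁺] = 10^-1.18 = 0.066069
α₁ = 1/(1 + 0.013183 + 0.066069) = 1/1.0793 = 0.9266; α₂ = α₁·K2/[H⁺] = 0.06122
α₁ + 2α₂ = 1.0490
DIC = CA / (α₁ + 2α₂) = 2.31 / 1.0490 = 2.20 mmol/kg

DIC = 2.20 mmol/kg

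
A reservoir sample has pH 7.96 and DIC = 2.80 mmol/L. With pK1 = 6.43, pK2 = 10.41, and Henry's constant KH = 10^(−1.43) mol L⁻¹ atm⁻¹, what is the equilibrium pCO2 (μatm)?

α₀ = 1 / (1 + K1/[H⁺] + K1K2/[H⁺]²) = 1 / (1 + 10^+1.53 + 10^-0.92)
   = 1 / (1 + 33.884 + 0.12023) = 1/35.005 = 0.02857
[CO2*] = α₀ × DIC = 0.02857 × 2.80 = 0.07999 mmol/L
pCO2 = [CO2*]/KH = 7.999×10^-5 / 3.715×10^-2 = 2150 μatm

pCO2 = 2150 μatm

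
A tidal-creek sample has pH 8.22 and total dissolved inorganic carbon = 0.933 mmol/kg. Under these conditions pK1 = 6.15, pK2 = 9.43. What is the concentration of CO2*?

[CO2*] = 7.42 μmol/kg

α₀ = 1 / (1 + K1/[H⁺] + K1K2/[H⁺]²) = 1 / (1 + 10^+2.07 + 10^+0.86)
   = 1 / (1 + 117.49 + 7.2444) = 1/125.73 = 0.007953
[CO2*] = α₀ × DIC = 0.007953 × 0.933 = 0.00742 mmol/kg = 7.42 μmol/kg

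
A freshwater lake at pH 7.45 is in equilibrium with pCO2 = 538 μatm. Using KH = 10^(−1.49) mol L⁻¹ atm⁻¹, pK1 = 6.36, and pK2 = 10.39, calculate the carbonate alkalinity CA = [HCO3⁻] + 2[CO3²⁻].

CA = 0.215 mmol/L

[CO2*] = KH · pCO2 = 10^(−1.49) × 538×10^-6 = 1.741×10^-5 mol/L
α₀ = 1/(1 + K1/[H⁺] + K1K2/[H⁺]²) = 1/(1 + 10^+1.09 + 10^-1.85) = 0.07509
DIC = [CO2*]/α₀ = 1.741×10^-5 / 0.07509 = 0.2318 mmol/L
CA = (α₁ + 2α₂)·DIC = (0.9238 + 2×0.001061) × 0.2318 = 0.215 mmol/L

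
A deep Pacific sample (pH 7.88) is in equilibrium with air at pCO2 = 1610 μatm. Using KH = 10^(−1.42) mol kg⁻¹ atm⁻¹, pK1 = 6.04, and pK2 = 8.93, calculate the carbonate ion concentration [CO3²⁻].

[CO3²⁻] = 0.377 mmol/kg

[CO2*] = KH · pCO2 = 10^(−1.42) × 1610×10^-6 = 6.121×10^-5 mol/kg
α₀ = 1/(1 + K1/[H⁺] + K1K2/[H⁺]²) = 1/(1 + 10^+1.84 + 10^+0.79) = 0.01310
DIC = [CO2*]/α₀ = 6.121×10^-5 / 0.01310 = 4.673 mmol/kg
[CO3²⁻] = α₂·DIC; α₂ = 0.08076, so [CO3²⁻] = 0.08076 × 4.673 = 0.377 mmol/kg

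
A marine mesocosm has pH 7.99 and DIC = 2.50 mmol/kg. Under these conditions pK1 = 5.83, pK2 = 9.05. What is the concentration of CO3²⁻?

[CO3²⁻] = 0.199 mmol/kg

α₂ = 1 / (1 + [H⁺]/K2 + [H⁺]²/(K1K2)) = 1 / (1 + 10^+1.06 + 10^-1.10)
   = 1 / (1 + 11.482 + 0.079433) = 1/12.561 = 0.07961
[CO3²⁻] = α₂ × DIC = 0.07961 × 2.50 = 0.199 mmol/kg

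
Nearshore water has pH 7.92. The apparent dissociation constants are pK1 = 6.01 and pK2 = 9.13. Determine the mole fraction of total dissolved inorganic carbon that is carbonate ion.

α₂ = 1 / (1 + [H⁺]/K2 + [H⁺]²/(K1K2)) = 1 / (1 + 10^+1.21 + 10^-0.70)
   = 1 / (1 + 16.218 + 0.19953) = 1/17.418 = 0.05741

α₂ = 0.0574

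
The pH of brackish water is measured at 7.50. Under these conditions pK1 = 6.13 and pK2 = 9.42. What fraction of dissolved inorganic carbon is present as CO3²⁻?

α₂ = 0.0114

α₂ = 1 / (1 + [H⁺]/K2 + [H⁺]²/(K1K2)) = 1 / (1 + 10^+1.92 + 10^+0.55)
   = 1 / (1 + 83.176 + 3.5481) = 1/87.725 = 0.01140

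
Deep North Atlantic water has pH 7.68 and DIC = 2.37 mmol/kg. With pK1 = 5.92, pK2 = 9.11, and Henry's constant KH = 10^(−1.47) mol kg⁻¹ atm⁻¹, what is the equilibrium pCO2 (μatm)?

α₀ = 1 / (1 + K1/[H⁺] + K1K2/[H⁺]²) = 1 / (1 + 10^+1.76 + 10^+0.33)
   = 1 / (1 + 57.544 + 2.1380) = 1/60.682 = 0.01648
[CO2*] = α₀ × DIC = 0.01648 × 2.37 = 0.03906 mmol/kg
pCO2 = [CO2*]/KH = 3.906×10^-5 / 3.388×10^-2 = 1150 μatm

pCO2 = 1150 μatm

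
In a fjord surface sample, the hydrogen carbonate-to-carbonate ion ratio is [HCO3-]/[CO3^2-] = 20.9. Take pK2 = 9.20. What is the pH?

From K2 = [H⁺][CO3^2-]/[HCO3-]:  pH = pK2 − log₁₀([HCO3-]/[CO3^2-])
log₁₀(20.9) = +1.320
pH = 9.20 − (+1.320) = 7.88

pH = 7.88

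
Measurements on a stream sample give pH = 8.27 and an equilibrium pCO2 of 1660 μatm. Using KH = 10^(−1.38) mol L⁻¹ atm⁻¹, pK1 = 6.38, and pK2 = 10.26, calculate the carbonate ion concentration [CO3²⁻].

[CO2*] = KH · pCO2 = 10^(−1.38) × 1660×10^-6 = 6.920×10^-5 mol/L
α₀ = 1/(1 + K1/[H⁺] + K1K2/[H⁺]²) = 1/(1 + 10^+1.89 + 10^-0.10) = 0.01259
DIC = [CO2*]/α₀ = 6.920×10^-5 / 0.01259 = 5.496 mmol/L
[CO3²⁻] = α₂·DIC; α₂ = 0.01000, so [CO3²⁻] = 0.01000 × 5.496 = 0.0550 mmol/L

[CO3²⁻] = 0.0550 mmol/L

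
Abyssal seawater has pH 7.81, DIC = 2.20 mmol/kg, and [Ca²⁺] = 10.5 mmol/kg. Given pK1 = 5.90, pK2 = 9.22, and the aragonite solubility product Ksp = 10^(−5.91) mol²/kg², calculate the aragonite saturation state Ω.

Ω = 0.695

α₂ = 1 / (1 + [H⁺]/K2 + [H⁺]²/(K1K2)) = 1 / (1 + 10^+1.41 + 10^-0.50)
   = 1 / (1 + 25.704 + 0.31623) = 1/27.020 = 0.03701
[CO3²⁻] = α₂ × DIC = 0.03701 × 2.20 = 0.08142 mmol/kg
Ksp = 10^(−5.91) = 1.230×10^-6
Ω = [Ca²⁺][CO3²⁻]/Ksp = (10.5×10^-3)(8.142×10^-5) / 1.230×10^-6 = 0.695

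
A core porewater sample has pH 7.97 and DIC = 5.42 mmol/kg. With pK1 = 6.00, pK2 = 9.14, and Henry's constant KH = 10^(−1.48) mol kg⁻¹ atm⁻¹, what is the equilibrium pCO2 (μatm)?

α₀ = 1 / (1 + K1/[H⁺] + K1K2/[H⁺]²) = 1 / (1 + 10^+1.97 + 10^+0.80)
   = 1 / (1 + 93.325 + 6.3096) = 1/100.64 = 0.009937
[CO2*] = α₀ × DIC = 0.009937 × 5.42 = 0.05386 mmol/kg
pCO2 = [CO2*]/KH = 5.386×10^-5 / 3.311×10^-2 = 1630 μatm

pCO2 = 1630 μatm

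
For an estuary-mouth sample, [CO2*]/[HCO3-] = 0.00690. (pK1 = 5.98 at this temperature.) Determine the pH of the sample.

From K1 = [H⁺][HCO3-]/[CO2*]:  pH = pK1 − log₁₀([CO2*]/[HCO3-])
log₁₀(0.00690) = -2.161
pH = 5.98 − (-2.161) = 8.14

pH = 8.14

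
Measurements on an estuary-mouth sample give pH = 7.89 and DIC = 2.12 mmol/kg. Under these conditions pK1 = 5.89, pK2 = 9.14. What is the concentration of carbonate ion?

[CO3²⁻] = 0.112 mmol/kg

α₂ = 1 / (1 + [H⁺]/K2 + [H⁺]²/(K1K2)) = 1 / (1 + 10^+1.25 + 10^-0.75)
   = 1 / (1 + 17.783 + 0.17783) = 1/18.961 = 0.05274
[CO3²⁻] = α₂ × DIC = 0.05274 × 2.12 = 0.112 mmol/kg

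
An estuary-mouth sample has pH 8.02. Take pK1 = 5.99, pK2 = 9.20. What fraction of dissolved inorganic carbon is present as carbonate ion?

α₂ = 1 / (1 + [H⁺]/K2 + [H⁺]²/(K1K2)) = 1 / (1 + 10^+1.18 + 10^-0.85)
   = 1 / (1 + 15.136 + 0.14125) = 1/16.277 = 0.06144

α₂ = 0.0614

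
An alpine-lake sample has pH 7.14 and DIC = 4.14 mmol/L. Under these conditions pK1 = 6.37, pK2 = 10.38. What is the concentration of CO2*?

α₀ = 1 / (1 + K1/[H⁺] + K1K2/[H⁺]²) = 1 / (1 + 10^+0.77 + 10^-2.47)
   = 1 / (1 + 5.8884 + 0.0033884) = 1/6.8918 = 0.1451
[CO2*] = α₀ × DIC = 0.1451 × 4.14 = 0.601 mmol/L

[CO2*] = 0.601 mmol/L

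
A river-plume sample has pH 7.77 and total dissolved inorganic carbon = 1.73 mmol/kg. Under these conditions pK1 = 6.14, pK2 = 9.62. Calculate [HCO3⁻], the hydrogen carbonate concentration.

α₁ = 1 / (1 + [H⁺]/K1 + K2/[H⁺]) = 1 / (1 + 10^-1.63 + 10^-1.85)
   = 1 / (1 + 0.023442 + 0.014125) = 1/1.0376 = 0.9638
[HCO3⁻] = α₁ × DIC = 0.9638 × 1.73 = 1.67 mmol/kg

[HCO3⁻] = 1.67 mmol/kg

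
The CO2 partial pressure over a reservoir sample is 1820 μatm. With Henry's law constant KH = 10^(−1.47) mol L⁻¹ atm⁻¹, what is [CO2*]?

KH = 10^(−1.47) = 3.388×10^-2 mol L⁻¹ atm⁻¹
[CO2*] = KH · pCO2 = 3.388×10^-2 × 1820×10^-6 atm = 6.17×10^-5 mol/L

[CO2*] = 61.7 μmol/L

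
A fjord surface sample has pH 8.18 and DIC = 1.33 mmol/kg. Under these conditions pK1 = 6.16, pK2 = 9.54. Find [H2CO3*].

α₀ = 1 / (1 + K1/[H⁺] + K1K2/[H⁺]²) = 1 / (1 + 10^+2.02 + 10^+0.66)
   = 1 / (1 + 104.71 + 4.5709) = 1/110.28 = 0.009068
[CO2*] = α₀ × DIC = 0.009068 × 1.33 = 0.0121 mmol/kg = 12.1 μmol/kg

[CO2*] = 12.1 μmol/kg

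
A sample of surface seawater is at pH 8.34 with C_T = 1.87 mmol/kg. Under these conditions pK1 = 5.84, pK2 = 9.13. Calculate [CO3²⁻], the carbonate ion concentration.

α₂ = 1 / (1 + [H⁺]/K2 + [H⁺]²/(K1K2)) = 1 / (1 + 10^+0.79 + 10^-1.71)
   = 1 / (1 + 6.1660 + 0.019498) = 1/7.1854 = 0.1392
[CO3²⁻] = α₂ × DIC = 0.1392 × 1.87 = 0.260 mmol/kg

[CO3²⁻] = 0.260 mmol/kg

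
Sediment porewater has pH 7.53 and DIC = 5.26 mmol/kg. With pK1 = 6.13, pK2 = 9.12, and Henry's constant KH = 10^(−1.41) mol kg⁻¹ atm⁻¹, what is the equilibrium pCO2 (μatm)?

α₀ = 1 / (1 + K1/[H⁺] + K1K2/[H⁺]²) = 1 / (1 + 10^+1.40 + 10^-0.19)
   = 1 / (1 + 25.119 + 0.64565) = 1/26.765 = 0.03736
[CO2*] = α₀ × DIC = 0.03736 × 5.26 = 0.1965 mmol/kg
pCO2 = [CO2*]/KH = 1.965×10^-4 / 3.890×10^-2 = 5050 μatm

pCO2 = 5050 μatm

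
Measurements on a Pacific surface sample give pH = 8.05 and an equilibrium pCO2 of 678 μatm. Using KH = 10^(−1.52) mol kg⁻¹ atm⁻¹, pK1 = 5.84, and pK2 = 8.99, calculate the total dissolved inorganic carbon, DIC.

DIC = 3.72 mmol/kg

[CO2*] = KH · pCO2 = 10^(−1.52) × 678×10^-6 = 2.048×10^-5 mol/kg
α₀ = 1/(1 + K1/[H⁺] + K1K2/[H⁺]²) = 1/(1 + 10^+2.21 + 10^+1.27) = 0.005500
DIC = [CO2*]/α₀ = 2.048×10^-5 / 0.005500 = 3.72 mmol/kg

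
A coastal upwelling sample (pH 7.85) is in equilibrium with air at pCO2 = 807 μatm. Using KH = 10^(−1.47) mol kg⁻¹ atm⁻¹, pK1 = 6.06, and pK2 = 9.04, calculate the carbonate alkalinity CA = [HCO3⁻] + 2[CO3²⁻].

[CO2*] = KH · pCO2 = 10^(−1.47) × 807×10^-6 = 2.734×10^-5 mol/kg
α₀ = 1/(1 + K1/[H⁺] + K1K2/[H⁺]²) = 1/(1 + 10^+1.79 + 10^+0.60) = 0.01501
DIC = [CO2*]/α₀ = 2.734×10^-5 / 0.01501 = 1.822 mmol/kg
CA = (α₁ + 2α₂)·DIC = (0.9253 + 2×0.05974) × 1.822 = 1.90 mmol/kg

CA = 1.90 mmol/kg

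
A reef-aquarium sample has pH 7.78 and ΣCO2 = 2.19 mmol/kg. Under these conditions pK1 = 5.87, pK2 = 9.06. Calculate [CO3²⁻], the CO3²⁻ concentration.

[CO3²⁻] = 0.108 mmol/kg

α₂ = 1 / (1 + [H⁺]/K2 + [H⁺]²/(K1K2)) = 1 / (1 + 10^+1.28 + 10^-0.63)
   = 1 / (1 + 19.055 + 0.23442) = 1/20.289 = 0.04929
[CO3²⁻] = α₂ × DIC = 0.04929 × 2.19 = 0.108 mmol/kg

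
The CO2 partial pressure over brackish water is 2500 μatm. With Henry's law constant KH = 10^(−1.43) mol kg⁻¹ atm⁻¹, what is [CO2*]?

KH = 10^(−1.43) = 3.715×10^-2 mol kg⁻¹ atm⁻¹
[CO2*] = KH · pCO2 = 3.715×10^-2 × 2500×10^-6 atm = 9.29×10^-5 mol/kg

[CO2*] = 92.9 μmol/kg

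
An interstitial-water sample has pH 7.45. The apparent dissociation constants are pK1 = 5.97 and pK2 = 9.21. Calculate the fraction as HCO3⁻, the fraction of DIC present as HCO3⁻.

α₁ = 0.952

α₁ = 1 / (1 + [H⁺]/K1 + K2/[H⁺]) = 1 / (1 + 10^-1.48 + 10^-1.76)
   = 1 / (1 + 0.033113 + 0.017378) = 1/1.0505 = 0.9519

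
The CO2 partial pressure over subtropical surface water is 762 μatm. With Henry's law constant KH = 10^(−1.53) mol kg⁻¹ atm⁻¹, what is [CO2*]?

[CO2*] = 22.5 μmol/kg

KH = 10^(−1.53) = 2.951×10^-2 mol kg⁻¹ atm⁻¹
[CO2*] = KH · pCO2 = 2.951×10^-2 × 762×10^-6 atm = 2.25×10^-5 mol/kg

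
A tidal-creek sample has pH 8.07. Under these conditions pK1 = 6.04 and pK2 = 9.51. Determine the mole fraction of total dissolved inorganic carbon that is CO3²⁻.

α₂ = 1 / (1 + [H⁺]/K2 + [H⁺]²/(K1K2)) = 1 / (1 + 10^+1.44 + 10^-0.59)
   = 1 / (1 + 27.542 + 0.25704) = 1/28.799 = 0.03472

α₂ = 0.0347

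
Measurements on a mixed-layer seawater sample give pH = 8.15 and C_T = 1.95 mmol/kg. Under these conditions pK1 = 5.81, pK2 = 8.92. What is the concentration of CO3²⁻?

[CO3²⁻] = 0.282 mmol/kg

α₂ = 1 / (1 + [H⁺]/K2 + [H⁺]²/(K1K2)) = 1 / (1 + 10^+0.77 + 10^-1.57)
   = 1 / (1 + 5.8884 + 0.026915) = 1/6.9154 = 0.1446
[CO3²⁻] = α₂ × DIC = 0.1446 × 1.95 = 0.282 mmol/kg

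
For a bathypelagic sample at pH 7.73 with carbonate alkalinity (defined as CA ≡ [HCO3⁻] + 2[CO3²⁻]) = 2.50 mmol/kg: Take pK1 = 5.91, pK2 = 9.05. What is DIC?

CA = [HCO3⁻] + 2[CO3²⁻] = (α₁ + 2α₂)·DIC
At pH 7.73: [H⁺]/K1 = 10^-1.82 = 0.015136, K2/[H⁺] = 10^-1.32 = 0.047863
α₁ = 1/(1 + 0.015136 + 0.047863) = 1/1.0630 = 0.9407; α₂ = α₁·K2/[H⁺] = 0.04503
α₁ + 2α₂ = 1.0308
DIC = CA / (α₁ + 2α₂) = 2.50 / 1.0308 = 2.43 mmol/kg

DIC = 2.43 mmol/kg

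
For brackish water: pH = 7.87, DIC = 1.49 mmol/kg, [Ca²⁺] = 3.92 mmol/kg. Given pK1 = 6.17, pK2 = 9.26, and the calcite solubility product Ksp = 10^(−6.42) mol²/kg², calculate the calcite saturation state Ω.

Ω = 0.590

α₂ = 1 / (1 + [H⁺]/K2 + [H⁺]²/(K1K2)) = 1 / (1 + 10^+1.39 + 10^-0.31)
   = 1 / (1 + 24.547 + 0.48978) = 1/26.037 = 0.03841
[CO3²⁻] = α₂ × DIC = 0.03841 × 1.49 = 0.05723 mmol/kg
Ksp = 10^(−6.42) = 3.802×10^-7
Ω = [Ca²⁺][CO3²⁻]/Ksp = (3.92×10^-3)(5.723×10^-5) / 3.802×10^-7 = 0.590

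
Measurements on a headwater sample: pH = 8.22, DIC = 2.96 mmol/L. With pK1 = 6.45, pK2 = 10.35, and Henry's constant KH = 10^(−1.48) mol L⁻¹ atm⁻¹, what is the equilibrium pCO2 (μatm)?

pCO2 = 1480 μatm

α₀ = 1 / (1 + K1/[H⁺] + K1K2/[H⁺]²) = 1 / (1 + 10^+1.77 + 10^-0.36)
   = 1 / (1 + 58.884 + 0.43652) = 1/60.321 = 0.01658
[CO2*] = α₀ × DIC = 0.01658 × 2.96 = 0.04907 mmol/L
pCO2 = [CO2*]/KH = 4.907×10^-5 / 3.311×10^-2 = 1480 μatm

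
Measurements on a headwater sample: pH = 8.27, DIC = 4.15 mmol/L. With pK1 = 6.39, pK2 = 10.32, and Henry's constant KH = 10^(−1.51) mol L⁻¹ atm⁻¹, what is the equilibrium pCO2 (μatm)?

α₀ = 1 / (1 + K1/[H⁺] + K1K2/[H⁺]²) = 1 / (1 + 10^+1.88 + 10^-0.17)
   = 1 / (1 + 75.858 + 0.67608) = 1/77.534 = 0.01290
[CO2*] = α₀ × DIC = 0.01290 × 4.15 = 0.05353 mmol/L
pCO2 = [CO2*]/KH = 5.353×10^-5 / 3.090×10^-2 = 1730 μatm

pCO2 = 1730 μatm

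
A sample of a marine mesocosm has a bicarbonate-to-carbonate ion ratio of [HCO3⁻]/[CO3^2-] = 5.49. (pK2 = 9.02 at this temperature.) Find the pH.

pH = 8.28

From K2 = [H⁺][CO3^2-]/[HCO3⁻]:  pH = pK2 − log₁₀([HCO3⁻]/[CO3^2-])
log₁₀(5.49) = +0.740
pH = 9.02 − (+0.740) = 8.28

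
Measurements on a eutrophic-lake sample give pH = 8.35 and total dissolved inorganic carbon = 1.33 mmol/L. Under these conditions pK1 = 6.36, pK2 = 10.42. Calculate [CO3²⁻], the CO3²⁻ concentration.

[CO3²⁻] = 11.1 μmol/L

α₂ = 1 / (1 + [H⁺]/K2 + [H⁺]²/(K1K2)) = 1 / (1 + 10^+2.07 + 10^+0.08)
   = 1 / (1 + 117.49 + 1.2023) = 1/119.69 = 0.008355
[CO3²⁻] = α₂ × DIC = 0.008355 × 1.33 = 0.0111 mmol/L = 11.1 μmol/L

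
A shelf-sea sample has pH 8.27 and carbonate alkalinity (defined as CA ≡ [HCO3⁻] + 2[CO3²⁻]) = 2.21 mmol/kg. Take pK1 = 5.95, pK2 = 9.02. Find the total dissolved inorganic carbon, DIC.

CA = [HCO3⁻] + 2[CO3²⁻] = (α₁ + 2α₂)·DIC
At pH 8.27: [H⁺]/K1 = 10^-2.32 = 0.0047863, K2/[H⁺] = 10^-0.75 = 0.17783
α₁ = 1/(1 + 0.0047863 + 0.17783) = 1/1.1826 = 0.8456; α₂ = α₁·K2/[H⁺] = 0.1504
α₁ + 2α₂ = 1.1463
DIC = CA / (α₁ + 2α₂) = 2.21 / 1.1463 = 1.93 mmol/kg

DIC = 1.93 mmol/kg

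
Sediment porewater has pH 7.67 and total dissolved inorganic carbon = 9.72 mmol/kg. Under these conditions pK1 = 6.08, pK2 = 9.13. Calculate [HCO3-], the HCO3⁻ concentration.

α₁ = 1 / (1 + [H⁺]/K1 + K2/[H⁺]) = 1 / (1 + 10^-1.59 + 10^-1.46)
   = 1 / (1 + 0.025704 + 0.034674) = 1/1.0604 = 0.9431
[HCO3⁻] = α₁ × DIC = 0.9431 × 9.72 = 9.17 mmol/kg

[HCO3⁻] = 9.17 mmol/kg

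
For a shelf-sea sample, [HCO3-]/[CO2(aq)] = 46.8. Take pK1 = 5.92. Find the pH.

From K1 = [H⁺][HCO3-]/[CO2(aq)]:  pH = pK1 + log₁₀([HCO3-]/[CO2(aq)])
log₁₀(46.8) = +1.670
pH = 5.92 + (+1.670) = 7.59

pH = 7.59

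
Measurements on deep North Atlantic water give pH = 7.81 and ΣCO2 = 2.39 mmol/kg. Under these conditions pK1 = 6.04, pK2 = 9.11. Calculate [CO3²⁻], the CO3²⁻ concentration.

α₂ = 1 / (1 + [H⁺]/K2 + [H⁺]²/(K1K2)) = 1 / (1 + 10^+1.30 + 10^-0.47)
   = 1 / (1 + 19.953 + 0.33884) = 1/21.291 = 0.04697
[CO3²⁻] = α₂ × DIC = 0.04697 × 2.39 = 0.112 mmol/kg

[CO3²⁻] = 0.112 mmol/kg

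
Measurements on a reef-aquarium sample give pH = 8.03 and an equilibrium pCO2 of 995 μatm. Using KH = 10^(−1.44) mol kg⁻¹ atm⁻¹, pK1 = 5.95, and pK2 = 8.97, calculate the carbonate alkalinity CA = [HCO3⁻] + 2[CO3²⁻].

[CO2*] = KH · pCO2 = 10^(−1.44) × 995×10^-6 = 3.613×10^-5 mol/kg
α₀ = 1/(1 + K1/[H⁺] + K1K2/[H⁺]²) = 1/(1 + 10^+2.08 + 10^+1.14) = 0.007406
DIC = [CO2*]/α₀ = 3.613×10^-5 / 0.007406 = 4.878 mmol/kg
CA = (α₁ + 2α₂)·DIC = (0.8904 + 2×0.1022) × 4.878 = 5.34 mmol/kg

CA = 5.34 mmol/kg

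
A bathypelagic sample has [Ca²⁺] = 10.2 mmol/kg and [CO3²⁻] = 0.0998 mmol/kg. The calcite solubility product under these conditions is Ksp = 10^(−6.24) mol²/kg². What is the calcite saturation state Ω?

Ksp = 10^(−6.24) = 5.754×10^-7
Ω = [Ca²⁺][CO3²⁻]/Ksp = (10.2×10^-3)(0.0998×10^-3) / 5.754×10^-7 = 1.77

Ω = 1.77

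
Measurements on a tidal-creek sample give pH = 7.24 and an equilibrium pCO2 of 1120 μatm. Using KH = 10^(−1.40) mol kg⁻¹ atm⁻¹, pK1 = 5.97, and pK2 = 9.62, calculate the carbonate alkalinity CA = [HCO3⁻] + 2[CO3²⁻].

[CO2*] = KH · pCO2 = 10^(−1.40) × 1120×10^-6 = 4.459×10^-5 mol/kg
α₀ = 1/(1 + K1/[H⁺] + K1K2/[H⁺]²) = 1/(1 + 10^+1.27 + 10^-1.11) = 0.05077
DIC = [CO2*]/α₀ = 4.459×10^-5 / 0.05077 = 0.8783 mmol/kg
CA = (α₁ + 2α₂)·DIC = (0.9453 + 2×0.003941) × 0.8783 = 0.837 mmol/kg

CA = 0.837 mmol/kg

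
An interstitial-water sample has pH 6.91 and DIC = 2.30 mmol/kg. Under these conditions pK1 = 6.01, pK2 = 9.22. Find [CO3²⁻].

[CO3²⁻] = 9.96 μmol/kg

α₂ = 1 / (1 + [H⁺]/K2 + [H⁺]²/(K1K2)) = 1 / (1 + 10^+2.31 + 10^+1.41)
   = 1 / (1 + 204.17 + 25.704) = 1/230.88 = 0.004331
[CO3²⁻] = α₂ × DIC = 0.004331 × 2.30 = 0.00996 mmol/kg = 9.96 μmol/kg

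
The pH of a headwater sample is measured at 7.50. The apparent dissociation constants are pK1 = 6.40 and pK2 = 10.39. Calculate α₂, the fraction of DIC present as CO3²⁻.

α₂ = 0.00119

α₂ = 1 / (1 + [H⁺]/K2 + [H⁺]²/(K1K2)) = 1 / (1 + 10^+2.89 + 10^+1.79)
   = 1 / (1 + 776.25 + 61.660) = 1/838.91 = 0.001192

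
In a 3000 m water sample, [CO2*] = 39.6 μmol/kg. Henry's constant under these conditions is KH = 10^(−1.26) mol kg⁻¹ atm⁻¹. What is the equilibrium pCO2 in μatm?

KH = 10^(−1.26) = 5.495×10^-2 mol kg⁻¹ atm⁻¹
pCO2 = [CO2*]/KH = 39.6×10^-6 / 5.495×10^-2 = 7.21×10^-4 atm = 721 μatm

pCO2 = 721 μatm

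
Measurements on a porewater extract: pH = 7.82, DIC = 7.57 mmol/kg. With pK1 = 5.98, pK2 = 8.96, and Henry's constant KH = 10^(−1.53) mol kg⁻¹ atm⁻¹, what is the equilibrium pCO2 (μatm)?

α₀ = 1 / (1 + K1/[H⁺] + K1K2/[H⁺]²) = 1 / (1 + 10^+1.84 + 10^+0.70)
   = 1 / (1 + 69.183 + 5.0119) = 1/75.195 = 0.01330
[CO2*] = α₀ × DIC = 0.01330 × 7.57 = 0.1007 mmol/kg
pCO2 = [CO2*]/KH = 1.007×10^-4 / 2.951×10^-2 = 3410 μatm

pCO2 = 3410 μatm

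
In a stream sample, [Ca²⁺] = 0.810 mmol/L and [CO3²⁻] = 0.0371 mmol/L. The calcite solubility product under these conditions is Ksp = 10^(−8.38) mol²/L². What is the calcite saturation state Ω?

Ω = 7.21

Ksp = 10^(−8.38) = 4.169×10^-9
Ω = [Ca²⁺][CO3²⁻]/Ksp = (0.810×10^-3)(0.0371×10^-3) / 4.169×10^-9 = 7.21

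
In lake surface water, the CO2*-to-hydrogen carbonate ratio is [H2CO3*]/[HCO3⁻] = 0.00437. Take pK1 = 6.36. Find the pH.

From K1 = [H⁺][HCO3⁻]/[H2CO3*]:  pH = pK1 − log₁₀([H2CO3*]/[HCO3⁻])
log₁₀(0.00437) = -2.360
pH = 6.36 − (-2.360) = 8.72

pH = 8.72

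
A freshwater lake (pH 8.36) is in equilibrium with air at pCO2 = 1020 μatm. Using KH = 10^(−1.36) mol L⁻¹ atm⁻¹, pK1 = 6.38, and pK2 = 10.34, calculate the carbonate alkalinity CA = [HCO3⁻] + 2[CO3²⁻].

[CO2*] = KH · pCO2 = 10^(−1.36) × 1020×10^-6 = 4.452×10^-5 mol/L
α₀ = 1/(1 + K1/[H⁺] + K1K2/[H⁺]²) = 1/(1 + 10^+1.98 + 10^+0.00) = 0.01026
DIC = [CO2*]/α₀ = 4.452×10^-5 / 0.01026 = 4.341 mmol/L
CA = (α₁ + 2α₂)·DIC = (0.9795 + 2×0.01026) × 4.341 = 4.34 mmol/L

CA = 4.34 mmol/L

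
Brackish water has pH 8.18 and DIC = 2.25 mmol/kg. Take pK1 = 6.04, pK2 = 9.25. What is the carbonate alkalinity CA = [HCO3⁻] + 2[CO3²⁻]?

CA = 2.41 mmol/kg

CA = [HCO3⁻] + 2[CO3²⁻] = (α₁ + 2α₂)·DIC
At pH 8.18: [H⁺]/K1 = 10^-2.14 = 0.0072444, K2/[H⁺] = 10^-1.07 = 0.085114
α₁ = 1/(1 + 0.0072444 + 0.085114) = 1/1.0924 = 0.9155; α₂ = α₁·K2/[H⁺] = 0.07792
α₁ + 2α₂ = 1.0713
CA = 1.0713 × 2.25 = 2.41 mmol/kg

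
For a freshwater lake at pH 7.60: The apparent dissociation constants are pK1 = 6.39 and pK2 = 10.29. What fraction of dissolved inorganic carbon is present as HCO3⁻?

α₁ = 1 / (1 + [H⁺]/K1 + K2/[H⁺]) = 1 / (1 + 10^-1.21 + 10^-2.69)
   = 1 / (1 + 0.061660 + 0.0020417) = 1/1.0637 = 0.9401

α₁ = 0.940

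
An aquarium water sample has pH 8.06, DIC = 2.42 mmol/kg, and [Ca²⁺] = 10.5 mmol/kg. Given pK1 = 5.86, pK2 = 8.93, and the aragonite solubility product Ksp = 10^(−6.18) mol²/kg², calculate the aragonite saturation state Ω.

α₂ = 1 / (1 + [H⁺]/K2 + [H⁺]²/(K1K2)) = 1 / (1 + 10^+0.87 + 10^-1.33)
   = 1 / (1 + 7.4131 + 0.046774) = 1/8.4599 = 0.1182
[CO3²⁻] = α₂ × DIC = 0.1182 × 2.42 = 0.2861 mmol/kg
Ksp = 10^(−6.18) = 6.607×10^-7
Ω = [Ca²⁺][CO3²⁻]/Ksp = (10.5×10^-3)(2.861×10^-4) / 6.607×10^-7 = 4.55

Ω = 4.55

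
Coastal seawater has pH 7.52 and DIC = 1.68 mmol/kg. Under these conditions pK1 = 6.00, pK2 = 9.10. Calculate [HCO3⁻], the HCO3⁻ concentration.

α₁ = 1 / (1 + [H⁺]/K1 + K2/[H⁺]) = 1 / (1 + 10^-1.52 + 10^-1.58)
   = 1 / (1 + 0.030200 + 0.026303) = 1/1.0565 = 0.9465
[HCO3⁻] = α₁ × DIC = 0.9465 × 1.68 = 1.59 mmol/kg

[HCO3⁻] = 1.59 mmol/kg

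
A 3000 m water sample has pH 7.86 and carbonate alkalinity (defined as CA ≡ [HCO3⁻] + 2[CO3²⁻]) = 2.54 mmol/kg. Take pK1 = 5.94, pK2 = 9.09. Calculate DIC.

CA = [HCO3⁻] + 2[CO3²⁻] = (α₁ + 2α₂)·DIC
At pH 7.86: [H⁺]/K1 = 10^-1.92 = 0.012023, K2/[H⁺] = 10^-1.23 = 0.058884
α₁ = 1/(1 + 0.012023 + 0.058884) = 1/1.0709 = 0.9338; α₂ = α₁·K2/[H⁺] = 0.05499
α₁ + 2α₂ = 1.0438
DIC = CA / (α₁ + 2α₂) = 2.54 / 1.0438 = 2.43 mmol/kg

DIC = 2.43 mmol/kg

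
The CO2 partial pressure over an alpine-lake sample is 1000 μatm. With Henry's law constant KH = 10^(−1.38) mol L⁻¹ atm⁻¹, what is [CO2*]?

[CO2*] = 41.7 μmol/L

KH = 10^(−1.38) = 4.169×10^-2 mol L⁻¹ atm⁻¹
[CO2*] = KH · pCO2 = 4.169×10^-2 × 1000×10^-6 atm = 4.17×10^-5 mol/L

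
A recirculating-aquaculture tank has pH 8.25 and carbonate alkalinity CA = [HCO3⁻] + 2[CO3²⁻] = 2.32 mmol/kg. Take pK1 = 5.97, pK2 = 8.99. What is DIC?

CA = [HCO3⁻] + 2[CO3²⁻] = (α₁ + 2α₂)·DIC
At pH 8.25: [H⁺]/K1 = 10^-2.28 = 0.0052481, K2/[H⁺] = 10^-0.74 = 0.18197
α₁ = 1/(1 + 0.0052481 + 0.18197) = 1/1.1872 = 0.8423; α₂ = α₁·K2/[H⁺] = 0.1533
α₁ + 2α₂ = 1.1489
DIC = CA / (α₁ + 2α₂) = 2.32 / 1.1489 = 2.02 mmol/kg

DIC = 2.02 mmol/kg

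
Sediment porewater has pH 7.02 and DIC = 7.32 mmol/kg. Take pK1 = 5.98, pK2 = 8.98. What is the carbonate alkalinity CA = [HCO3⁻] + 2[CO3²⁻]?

CA = 6.79 mmol/kg

CA = [HCO3⁻] + 2[CO3²⁻] = (α₁ + 2α₂)·DIC
At pH 7.02: [H⁺]/K1 = 10^-1.04 = 0.091201, K2/[H⁺] = 10^-1.96 = 0.010965
α₁ = 1/(1 + 0.091201 + 0.010965) = 1/1.1022 = 0.9073; α₂ = α₁·K2/[H⁺] = 0.009948
α₁ + 2α₂ = 0.9272
CA = 0.9272 × 7.32 = 6.79 mmol/kg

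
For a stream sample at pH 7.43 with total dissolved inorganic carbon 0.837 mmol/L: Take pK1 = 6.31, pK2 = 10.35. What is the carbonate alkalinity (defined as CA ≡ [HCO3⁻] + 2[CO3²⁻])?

CA = [HCO3⁻] + 2[CO3²⁻] = (α₁ + 2α₂)·DIC
At pH 7.43: [H⁺]/K1 = 10^-1.12 = 0.075858, K2/[H⁺] = 10^-2.92 = 0.0012023
α₁ = 1/(1 + 0.075858 + 0.0012023) = 1/1.0771 = 0.9285; α₂ = α₁·K2/[H⁺] = 0.001116
α₁ + 2α₂ = 0.9307
CA = 0.9307 × 0.837 = 0.779 mmol/L

CA = 0.779 mmol/L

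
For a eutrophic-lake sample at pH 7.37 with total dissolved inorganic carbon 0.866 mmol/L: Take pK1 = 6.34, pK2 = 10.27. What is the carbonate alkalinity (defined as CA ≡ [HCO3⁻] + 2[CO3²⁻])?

CA = 0.793 mmol/L

CA = [HCO3⁻] + 2[CO3²⁻] = (α₁ + 2α₂)·DIC
At pH 7.37: [H⁺]/K1 = 10^-1.03 = 0.093325, K2/[H⁺] = 10^-2.90 = 0.0012589
α₁ = 1/(1 + 0.093325 + 0.0012589) = 1/1.0946 = 0.9136; α₂ = α₁·K2/[H⁺] = 0.001150
α₁ + 2α₂ = 0.9159
CA = 0.9159 × 0.866 = 0.793 mmol/L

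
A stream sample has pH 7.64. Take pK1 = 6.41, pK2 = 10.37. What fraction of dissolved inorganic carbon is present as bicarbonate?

α₁ = 0.943

α₁ = 1 / (1 + [H⁺]/K1 + K2/[H⁺]) = 1 / (1 + 10^-1.23 + 10^-2.73)
   = 1 / (1 + 0.058884 + 0.0018621) = 1/1.0607 = 0.9427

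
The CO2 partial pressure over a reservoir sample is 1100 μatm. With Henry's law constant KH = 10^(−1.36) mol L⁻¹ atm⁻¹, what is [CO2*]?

[CO2*] = 48.0 μmol/L

KH = 10^(−1.36) = 4.365×10^-2 mol L⁻¹ atm⁻¹
[CO2*] = KH · pCO2 = 4.365×10^-2 × 1100×10^-6 atm = 4.80×10^-5 mol/L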